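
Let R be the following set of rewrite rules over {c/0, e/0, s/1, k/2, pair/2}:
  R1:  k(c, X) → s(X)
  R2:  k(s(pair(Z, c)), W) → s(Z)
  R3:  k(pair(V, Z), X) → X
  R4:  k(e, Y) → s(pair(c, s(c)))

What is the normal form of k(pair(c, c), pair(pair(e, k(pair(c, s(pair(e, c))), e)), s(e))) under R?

pair(pair(e, e), s(e))

1. k(pair(c, c), pair(pair(e, k(pair(c, s(pair(e, c))), e)), s(e)))  →  pair(pair(e, k(pair(c, s(pair(e, c))), e)), s(e))   [R3 at ε]
2. pair(pair(e, k(pair(c, s(pair(e, c))), e)), s(e))  →  pair(pair(e, e), s(e))   [R3 at 1.2]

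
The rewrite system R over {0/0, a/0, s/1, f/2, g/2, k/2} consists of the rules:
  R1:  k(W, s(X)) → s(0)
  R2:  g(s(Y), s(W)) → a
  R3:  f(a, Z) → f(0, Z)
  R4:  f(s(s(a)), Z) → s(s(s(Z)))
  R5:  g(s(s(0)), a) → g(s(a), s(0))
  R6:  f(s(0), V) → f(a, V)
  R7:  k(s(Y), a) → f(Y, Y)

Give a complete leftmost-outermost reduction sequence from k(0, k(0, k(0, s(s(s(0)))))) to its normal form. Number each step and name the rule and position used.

1. k(0, k(0, k(0, s(s(s(0))))))  →  k(0, k(0, s(0)))   [R1 at 2.2]
2. k(0, k(0, s(0)))  →  k(0, s(0))   [R1 at 2]
3. k(0, s(0))  →  s(0)   [R1 at ε]

s(0)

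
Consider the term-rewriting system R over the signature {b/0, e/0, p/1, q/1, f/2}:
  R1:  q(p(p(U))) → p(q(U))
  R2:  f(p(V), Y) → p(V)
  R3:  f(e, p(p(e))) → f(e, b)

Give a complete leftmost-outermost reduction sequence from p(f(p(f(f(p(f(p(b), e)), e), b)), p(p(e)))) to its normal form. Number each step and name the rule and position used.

1. p(f(p(f(f(p(f(p(b), e)), e), b)), p(p(e))))  →  p(p(f(f(p(f(p(b), e)), e), b)))   [R2 at 1]
2. p(p(f(f(p(f(p(b), e)), e), b)))  →  p(p(f(p(f(p(b), e)), b)))   [R2 at 1.1.1]
3. p(p(f(p(f(p(b), e)), b)))  →  p(p(p(f(p(b), e))))   [R2 at 1.1]
4. p(p(p(f(p(b), e))))  →  p(p(p(p(b))))   [R2 at 1.1.1]

p(p(p(p(b))))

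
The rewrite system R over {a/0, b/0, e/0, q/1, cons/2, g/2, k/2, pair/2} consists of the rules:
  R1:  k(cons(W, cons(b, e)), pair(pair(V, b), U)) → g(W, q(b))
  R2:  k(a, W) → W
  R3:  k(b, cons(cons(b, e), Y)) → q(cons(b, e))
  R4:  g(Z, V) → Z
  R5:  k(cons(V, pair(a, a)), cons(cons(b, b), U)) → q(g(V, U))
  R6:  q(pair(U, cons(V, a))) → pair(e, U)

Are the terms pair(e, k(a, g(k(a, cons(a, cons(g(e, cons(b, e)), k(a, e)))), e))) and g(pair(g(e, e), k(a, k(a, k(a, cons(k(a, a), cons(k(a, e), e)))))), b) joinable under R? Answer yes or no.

Reduce t₁ = pair(e, k(a, g(k(a, cons(a, cons(g(e, cons(b, e)), k(a, e)))), e))):
1. pair(e, k(a, g(k(a, cons(a, cons(g(e, cons(b, e)), k(a, e)))), e)))  →  pair(e, g(k(a, cons(a, cons(g(e, cons(b, e)), k(a, e)))), e))   [R2 at 2]
2. pair(e, g(k(a, cons(a, cons(g(e, cons(b, e)), k(a, e)))), e))  →  pair(e, k(a, cons(a, cons(g(e, cons(b, e)), k(a, e)))))   [R4 at 2]
3. pair(e, k(a, cons(a, cons(g(e, cons(b, e)), k(a, e)))))  →  pair(e, cons(a, cons(g(e, cons(b, e)), k(a, e))))   [R2 at 2]
4. pair(e, cons(a, cons(g(e, cons(b, e)), k(a, e))))  →  pair(e, cons(a, cons(e, k(a, e))))   [R4 at 2.2.1]
5. pair(e, cons(a, cons(e, k(a, e))))  →  pair(e, cons(a, cons(e, e)))   [R2 at 2.2.2]

Reduce t₂ = g(pair(g(e, e), k(a, k(a, k(a, cons(k(a, a), cons(k(a, e), e)))))), b):
1. g(pair(g(e, e), k(a, k(a, k(a, cons(k(a, a), cons(k(a, e), e)))))), b)  →  pair(g(e, e), k(a, k(a, k(a, cons(k(a, a), cons(k(a, e), e))))))   [R4 at ε]
2. pair(g(e, e), k(a, k(a, k(a, cons(k(a, a), cons(k(a, e), e))))))  →  pair(e, k(a, k(a, k(a, cons(k(a, a), cons(k(a, e), e))))))   [R4 at 1]
3. pair(e, k(a, k(a, k(a, cons(k(a, a), cons(k(a, e), e))))))  →  pair(e, k(a, k(a, cons(k(a, a), cons(k(a, e), e)))))   [R2 at 2]
4. pair(e, k(a, k(a, cons(k(a, a), cons(k(a, e), e)))))  →  pair(e, k(a, cons(k(a, a), cons(k(a, e), e))))   [R2 at 2]
5. pair(e, k(a, cons(k(a, a), cons(k(a, e), e))))  →  pair(e, cons(k(a, a), cons(k(a, e), e)))   [R2 at 2]
6. pair(e, cons(k(a, a), cons(k(a, e), e)))  →  pair(e, cons(a, cons(k(a, e), e)))   [R2 at 2.1]
7. pair(e, cons(a, cons(k(a, e), e)))  →  pair(e, cons(a, cons(e, e)))   [R2 at 2.2.1]

yes — NF(t₁) = pair(e, cons(a, cons(e, e))), NF(t₂) = pair(e, cons(a, cons(e, e)))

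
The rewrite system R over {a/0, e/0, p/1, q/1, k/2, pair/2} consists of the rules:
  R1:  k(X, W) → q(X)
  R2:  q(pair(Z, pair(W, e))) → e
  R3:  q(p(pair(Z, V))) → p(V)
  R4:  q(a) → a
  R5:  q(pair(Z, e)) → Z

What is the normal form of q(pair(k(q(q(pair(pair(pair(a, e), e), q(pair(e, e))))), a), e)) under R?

1. q(pair(k(q(q(pair(pair(pair(a, e), e), q(pair(e, e))))), a), e))  →  k(q(q(pair(pair(pair(a, e), e), q(pair(e, e))))), a)   [R5 at ε]
2. k(q(q(pair(pair(pair(a, e), e), q(pair(e, e))))), a)  →  q(q(q(pair(pair(pair(a, e), e), q(pair(e, e))))))   [R1 at ε]
3. q(q(q(pair(pair(pair(a, e), e), q(pair(e, e))))))  →  q(q(q(pair(pair(pair(a, e), e), e))))   [R5 at 1.1.1.2]
4. q(q(q(pair(pair(pair(a, e), e), e))))  →  q(q(pair(pair(a, e), e)))   [R5 at 1.1]
5. q(q(pair(pair(a, e), e)))  →  q(pair(a, e))   [R5 at 1]
6. q(pair(a, e))  →  a   [R5 at ε]

a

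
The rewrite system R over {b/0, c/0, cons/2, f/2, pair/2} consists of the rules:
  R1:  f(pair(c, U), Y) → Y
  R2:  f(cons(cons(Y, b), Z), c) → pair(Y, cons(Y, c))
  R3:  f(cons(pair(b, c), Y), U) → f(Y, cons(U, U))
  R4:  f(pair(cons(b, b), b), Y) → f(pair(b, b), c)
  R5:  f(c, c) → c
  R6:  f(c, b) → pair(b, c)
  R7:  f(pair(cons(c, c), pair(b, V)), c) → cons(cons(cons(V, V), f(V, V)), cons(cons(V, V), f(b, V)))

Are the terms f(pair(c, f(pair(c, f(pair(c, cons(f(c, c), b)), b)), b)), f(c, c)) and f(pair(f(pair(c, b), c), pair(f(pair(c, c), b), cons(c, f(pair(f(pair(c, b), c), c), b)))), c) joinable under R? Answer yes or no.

yes — NF(t₁) = c, NF(t₂) = c

Reduce t₁ = f(pair(c, f(pair(c, f(pair(c, cons(f(c, c), b)), b)), b)), f(c, c)):
1. f(pair(c, f(pair(c, f(pair(c, cons(f(c, c), b)), b)), b)), f(c, c))  →  f(c, c)   [R1 at ε]
2. f(c, c)  →  c   [R5 at ε]

Reduce t₂ = f(pair(f(pair(c, b), c), pair(f(pair(c, c), b), cons(c, f(pair(f(pair(c, b), c), c), b)))), c):
1. f(pair(f(pair(c, b), c), pair(f(pair(c, c), b), cons(c, f(pair(f(pair(c, b), c), c), b)))), c)  →  f(pair(c, pair(f(pair(c, c), b), cons(c, f(pair(f(pair(c, b), c), c), b)))), c)   [R1 at 1.1]
2. f(pair(c, pair(f(pair(c, c), b), cons(c, f(pair(f(pair(c, b), c), c), b)))), c)  →  c   [R1 at ε]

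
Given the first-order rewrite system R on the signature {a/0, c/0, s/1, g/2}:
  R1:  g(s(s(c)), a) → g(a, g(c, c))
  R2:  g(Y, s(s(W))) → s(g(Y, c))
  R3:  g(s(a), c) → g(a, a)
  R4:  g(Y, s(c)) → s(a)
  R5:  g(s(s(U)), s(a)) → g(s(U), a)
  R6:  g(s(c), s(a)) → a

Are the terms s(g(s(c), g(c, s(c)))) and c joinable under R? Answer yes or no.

no — NF(t₁) = s(a), NF(t₂) = c

Reduce t₁ = s(g(s(c), g(c, s(c)))):
1. s(g(s(c), g(c, s(c))))  →  s(g(s(c), s(a)))   [R4 at 1.2]
2. s(g(s(c), s(a)))  →  s(a)   [R6 at 1]

Reduce t₂ = c:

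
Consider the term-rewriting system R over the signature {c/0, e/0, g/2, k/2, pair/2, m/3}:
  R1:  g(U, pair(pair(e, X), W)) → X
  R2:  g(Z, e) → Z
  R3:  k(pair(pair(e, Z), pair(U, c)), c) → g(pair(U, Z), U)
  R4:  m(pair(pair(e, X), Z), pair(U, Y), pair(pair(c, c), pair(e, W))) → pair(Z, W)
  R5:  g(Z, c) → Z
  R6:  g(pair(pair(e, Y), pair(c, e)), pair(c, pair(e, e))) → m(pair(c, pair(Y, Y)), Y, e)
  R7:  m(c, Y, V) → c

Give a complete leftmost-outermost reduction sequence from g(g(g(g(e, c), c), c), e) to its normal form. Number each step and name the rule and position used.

1. g(g(g(g(e, c), c), c), e)  →  g(g(g(e, c), c), c)   [R2 at ε]
2. g(g(g(e, c), c), c)  →  g(g(e, c), c)   [R5 at ε]
3. g(g(e, c), c)  →  g(e, c)   [R5 at ε]
4. g(e, c)  →  e   [R5 at ε]

e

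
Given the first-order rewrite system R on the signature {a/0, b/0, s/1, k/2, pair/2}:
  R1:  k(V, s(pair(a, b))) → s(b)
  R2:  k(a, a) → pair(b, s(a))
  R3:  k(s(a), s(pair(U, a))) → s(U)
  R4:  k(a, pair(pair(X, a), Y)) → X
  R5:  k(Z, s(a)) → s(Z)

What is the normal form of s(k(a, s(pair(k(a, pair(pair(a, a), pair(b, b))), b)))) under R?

s(s(b))

1. s(k(a, s(pair(k(a, pair(pair(a, a), pair(b, b))), b))))  →  s(k(a, s(pair(a, b))))   [R4 at 1.2.1.1]
2. s(k(a, s(pair(a, b))))  →  s(s(b))   [R1 at 1]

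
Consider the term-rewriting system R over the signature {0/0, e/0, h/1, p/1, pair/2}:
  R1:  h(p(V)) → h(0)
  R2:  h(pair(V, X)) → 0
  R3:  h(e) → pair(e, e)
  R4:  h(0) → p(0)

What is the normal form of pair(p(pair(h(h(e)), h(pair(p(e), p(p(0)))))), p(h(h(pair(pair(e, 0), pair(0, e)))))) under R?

pair(p(pair(0, 0)), p(p(0)))

1. pair(p(pair(h(h(e)), h(pair(p(e), p(p(0)))))), p(h(h(pair(pair(e, 0), pair(0, e))))))  →  pair(p(pair(h(pair(e, e)), h(pair(p(e), p(p(0)))))), p(h(h(pair(pair(e, 0), pair(0, e))))))   [R3 at 1.1.1.1]
2. pair(p(pair(h(pair(e, e)), h(pair(p(e), p(p(0)))))), p(h(h(pair(pair(e, 0), pair(0, e))))))  →  pair(p(pair(0, h(pair(p(e), p(p(0)))))), p(h(h(pair(pair(e, 0), pair(0, e))))))   [R2 at 1.1.1]
3. pair(p(pair(0, h(pair(p(e), p(p(0)))))), p(h(h(pair(pair(e, 0), pair(0, e))))))  →  pair(p(pair(0, 0)), p(h(h(pair(pair(e, 0), pair(0, e))))))   [R2 at 1.1.2]
4. pair(p(pair(0, 0)), p(h(h(pair(pair(e, 0), pair(0, e))))))  →  pair(p(pair(0, 0)), p(h(0)))   [R2 at 2.1.1]
5. pair(p(pair(0, 0)), p(h(0)))  →  pair(p(pair(0, 0)), p(p(0)))   [R4 at 2.1]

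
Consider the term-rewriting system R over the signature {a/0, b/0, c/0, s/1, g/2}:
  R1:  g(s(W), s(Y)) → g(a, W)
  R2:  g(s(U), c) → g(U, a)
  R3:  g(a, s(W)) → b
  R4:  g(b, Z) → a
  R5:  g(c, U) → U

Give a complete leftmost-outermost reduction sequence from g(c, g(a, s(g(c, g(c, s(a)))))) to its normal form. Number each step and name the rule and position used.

1. g(c, g(a, s(g(c, g(c, s(a))))))  →  g(a, s(g(c, g(c, s(a)))))   [R5 at ε]
2. g(a, s(g(c, g(c, s(a)))))  →  b   [R3 at ε]

b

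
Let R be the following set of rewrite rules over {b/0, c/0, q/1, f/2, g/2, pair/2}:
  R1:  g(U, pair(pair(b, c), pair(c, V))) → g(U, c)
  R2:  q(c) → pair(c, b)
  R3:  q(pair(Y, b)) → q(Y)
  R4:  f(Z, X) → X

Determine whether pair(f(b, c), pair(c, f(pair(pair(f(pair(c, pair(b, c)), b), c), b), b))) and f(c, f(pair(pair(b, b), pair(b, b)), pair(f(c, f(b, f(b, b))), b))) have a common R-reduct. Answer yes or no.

no — NF(t₁) = pair(c, pair(c, b)), NF(t₂) = pair(b, b)

Reduce t₁ = pair(f(b, c), pair(c, f(pair(pair(f(pair(c, pair(b, c)), b), c), b), b))):
1. pair(f(b, c), pair(c, f(pair(pair(f(pair(c, pair(b, c)), b), c), b), b)))  →  pair(c, pair(c, f(pair(pair(f(pair(c, pair(b, c)), b), c), b), b)))   [R4 at 1]
2. pair(c, pair(c, f(pair(pair(f(pair(c, pair(b, c)), b), c), b), b)))  →  pair(c, pair(c, b))   [R4 at 2.2]

Reduce t₂ = f(c, f(pair(pair(b, b), pair(b, b)), pair(f(c, f(b, f(b, b))), b))):
1. f(c, f(pair(pair(b, b), pair(b, b)), pair(f(c, f(b, f(b, b))), b)))  →  f(pair(pair(b, b), pair(b, b)), pair(f(c, f(b, f(b, b))), b))   [R4 at ε]
2. f(pair(pair(b, b), pair(b, b)), pair(f(c, f(b, f(b, b))), b))  →  pair(f(c, f(b, f(b, b))), b)   [R4 at ε]
3. pair(f(c, f(b, f(b, b))), b)  →  pair(f(b, f(b, b)), b)   [R4 at 1]
4. pair(f(b, f(b, b)), b)  →  pair(f(b, b), b)   [R4 at 1]
5. pair(f(b, b), b)  →  pair(b, b)   [R4 at 1]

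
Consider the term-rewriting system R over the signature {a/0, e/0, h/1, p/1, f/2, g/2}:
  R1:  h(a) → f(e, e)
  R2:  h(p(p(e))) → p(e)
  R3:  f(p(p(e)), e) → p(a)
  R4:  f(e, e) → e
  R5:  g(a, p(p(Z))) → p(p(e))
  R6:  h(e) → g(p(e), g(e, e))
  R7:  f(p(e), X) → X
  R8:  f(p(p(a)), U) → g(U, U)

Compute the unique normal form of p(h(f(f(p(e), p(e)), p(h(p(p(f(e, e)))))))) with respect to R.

1. p(h(f(f(p(e), p(e)), p(h(p(p(f(e, e))))))))  →  p(h(f(p(e), p(h(p(p(f(e, e))))))))   [R7 at 1.1.1]
2. p(h(f(p(e), p(h(p(p(f(e, e))))))))  →  p(h(p(h(p(p(f(e, e)))))))   [R7 at 1.1]
3. p(h(p(h(p(p(f(e, e)))))))  →  p(h(p(h(p(p(e))))))   [R4 at 1.1.1.1.1.1]
4. p(h(p(h(p(p(e))))))  →  p(h(p(p(e))))   [R2 at 1.1.1]
5. p(h(p(p(e))))  →  p(p(e))   [R2 at 1]

p(p(e))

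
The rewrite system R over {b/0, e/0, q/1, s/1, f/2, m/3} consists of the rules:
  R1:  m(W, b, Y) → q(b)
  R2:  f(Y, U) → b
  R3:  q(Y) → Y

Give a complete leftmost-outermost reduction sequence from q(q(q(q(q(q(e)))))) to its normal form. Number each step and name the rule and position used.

1. q(q(q(q(q(q(e))))))  →  q(q(q(q(q(e)))))   [R3 at ε]
2. q(q(q(q(q(e)))))  →  q(q(q(q(e))))   [R3 at ε]
3. q(q(q(q(e))))  →  q(q(q(e)))   [R3 at ε]
4. q(q(q(e)))  →  q(q(e))   [R3 at ε]
5. q(q(e))  →  q(e)   [R3 at ε]
6. q(e)  →  e   [R3 at ε]

e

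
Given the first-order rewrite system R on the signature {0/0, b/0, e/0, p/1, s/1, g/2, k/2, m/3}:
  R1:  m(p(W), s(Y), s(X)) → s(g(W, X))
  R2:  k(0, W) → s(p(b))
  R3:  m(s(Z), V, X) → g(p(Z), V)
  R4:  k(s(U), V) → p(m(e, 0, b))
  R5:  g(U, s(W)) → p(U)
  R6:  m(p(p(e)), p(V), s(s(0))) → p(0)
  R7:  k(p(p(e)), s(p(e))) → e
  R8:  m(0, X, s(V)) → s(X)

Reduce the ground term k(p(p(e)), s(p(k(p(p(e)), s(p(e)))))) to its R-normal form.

e

1. k(p(p(e)), s(p(k(p(p(e)), s(p(e))))))  →  k(p(p(e)), s(p(e)))   [R7 at 2.1.1]
2. k(p(p(e)), s(p(e)))  →  e   [R7 at ε]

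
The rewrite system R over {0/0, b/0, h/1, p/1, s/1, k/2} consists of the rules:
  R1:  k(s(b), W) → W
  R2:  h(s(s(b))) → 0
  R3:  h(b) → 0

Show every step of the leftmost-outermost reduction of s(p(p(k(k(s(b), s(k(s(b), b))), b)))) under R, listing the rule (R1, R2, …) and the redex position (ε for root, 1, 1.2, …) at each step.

s(p(p(b)))

1. s(p(p(k(k(s(b), s(k(s(b), b))), b))))  →  s(p(p(k(s(k(s(b), b)), b))))   [R1 at 1.1.1.1]
2. s(p(p(k(s(k(s(b), b)), b))))  →  s(p(p(k(s(b), b))))   [R1 at 1.1.1.1.1]
3. s(p(p(k(s(b), b))))  →  s(p(p(b)))   [R1 at 1.1.1]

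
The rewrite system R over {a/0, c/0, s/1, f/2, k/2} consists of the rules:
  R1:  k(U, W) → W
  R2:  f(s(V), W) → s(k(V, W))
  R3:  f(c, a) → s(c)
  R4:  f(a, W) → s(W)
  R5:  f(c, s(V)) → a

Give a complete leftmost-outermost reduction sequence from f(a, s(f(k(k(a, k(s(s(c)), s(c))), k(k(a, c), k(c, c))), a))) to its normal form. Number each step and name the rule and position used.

1. f(a, s(f(k(k(a, k(s(s(c)), s(c))), k(k(a, c), k(c, c))), a)))  →  s(s(f(k(k(a, k(s(s(c)), s(c))), k(k(a, c), k(c, c))), a)))   [R4 at ε]
2. s(s(f(k(k(a, k(s(s(c)), s(c))), k(k(a, c), k(c, c))), a)))  →  s(s(f(k(k(a, c), k(c, c)), a)))   [R1 at 1.1.1]
3. s(s(f(k(k(a, c), k(c, c)), a)))  →  s(s(f(k(c, c), a)))   [R1 at 1.1.1]
4. s(s(f(k(c, c), a)))  →  s(s(f(c, a)))   [R1 at 1.1.1]
5. s(s(f(c, a)))  →  s(s(s(c)))   [R3 at 1.1]

s(s(s(c)))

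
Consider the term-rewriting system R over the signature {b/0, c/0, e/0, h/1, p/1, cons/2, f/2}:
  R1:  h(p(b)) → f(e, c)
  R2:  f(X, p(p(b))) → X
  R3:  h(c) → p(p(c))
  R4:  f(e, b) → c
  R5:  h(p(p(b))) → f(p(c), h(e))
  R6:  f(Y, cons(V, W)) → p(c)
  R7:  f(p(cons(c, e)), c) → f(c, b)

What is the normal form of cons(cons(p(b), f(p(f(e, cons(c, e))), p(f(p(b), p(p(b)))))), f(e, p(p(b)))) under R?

cons(cons(p(b), p(p(c))), e)

1. cons(cons(p(b), f(p(f(e, cons(c, e))), p(f(p(b), p(p(b)))))), f(e, p(p(b))))  →  cons(cons(p(b), f(p(p(c)), p(f(p(b), p(p(b)))))), f(e, p(p(b))))   [R6 at 1.2.1.1]
2. cons(cons(p(b), f(p(p(c)), p(f(p(b), p(p(b)))))), f(e, p(p(b))))  →  cons(cons(p(b), f(p(p(c)), p(p(b)))), f(e, p(p(b))))   [R2 at 1.2.2.1]
3. cons(cons(p(b), f(p(p(c)), p(p(b)))), f(e, p(p(b))))  →  cons(cons(p(b), p(p(c))), f(e, p(p(b))))   [R2 at 1.2]
4. cons(cons(p(b), p(p(c))), f(e, p(p(b))))  →  cons(cons(p(b), p(p(c))), e)   [R2 at 2]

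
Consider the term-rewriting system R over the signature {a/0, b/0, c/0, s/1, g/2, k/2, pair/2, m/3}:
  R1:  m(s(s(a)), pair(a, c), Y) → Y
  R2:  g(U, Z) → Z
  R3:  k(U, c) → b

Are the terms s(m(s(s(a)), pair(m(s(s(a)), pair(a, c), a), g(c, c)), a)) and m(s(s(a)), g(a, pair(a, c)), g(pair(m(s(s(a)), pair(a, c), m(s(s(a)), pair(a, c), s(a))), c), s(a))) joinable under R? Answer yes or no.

yes — NF(t₁) = s(a), NF(t₂) = s(a)

Reduce t₁ = s(m(s(s(a)), pair(m(s(s(a)), pair(a, c), a), g(c, c)), a)):
1. s(m(s(s(a)), pair(m(s(s(a)), pair(a, c), a), g(c, c)), a))  →  s(m(s(s(a)), pair(a, g(c, c)), a))   [R1 at 1.2.1]
2. s(m(s(s(a)), pair(a, g(c, c)), a))  →  s(m(s(s(a)), pair(a, c), a))   [R2 at 1.2.2]
3. s(m(s(s(a)), pair(a, c), a))  →  s(a)   [R1 at 1]

Reduce t₂ = m(s(s(a)), g(a, pair(a, c)), g(pair(m(s(s(a)), pair(a, c), m(s(s(a)), pair(a, c), s(a))), c), s(a))):
1. m(s(s(a)), g(a, pair(a, c)), g(pair(m(s(s(a)), pair(a, c), m(s(s(a)), pair(a, c), s(a))), c), s(a)))  →  m(s(s(a)), pair(a, c), g(pair(m(s(s(a)), pair(a, c), m(s(s(a)), pair(a, c), s(a))), c), s(a)))   [R2 at 2]
2. m(s(s(a)), pair(a, c), g(pair(m(s(s(a)), pair(a, c), m(s(s(a)), pair(a, c), s(a))), c), s(a)))  →  g(pair(m(s(s(a)), pair(a, c), m(s(s(a)), pair(a, c), s(a))), c), s(a))   [R1 at ε]
3. g(pair(m(s(s(a)), pair(a, c), m(s(s(a)), pair(a, c), s(a))), c), s(a))  →  s(a)   [R2 at ε]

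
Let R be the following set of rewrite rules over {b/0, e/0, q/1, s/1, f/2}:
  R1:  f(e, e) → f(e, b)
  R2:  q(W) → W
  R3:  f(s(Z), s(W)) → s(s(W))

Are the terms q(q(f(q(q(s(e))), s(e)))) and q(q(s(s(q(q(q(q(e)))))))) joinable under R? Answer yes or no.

Reduce t₁ = q(q(f(q(q(s(e))), s(e)))):
1. q(q(f(q(q(s(e))), s(e))))  →  q(f(q(q(s(e))), s(e)))   [R2 at ε]
2. q(f(q(q(s(e))), s(e)))  →  f(q(q(s(e))), s(e))   [R2 at ε]
3. f(q(q(s(e))), s(e))  →  f(q(s(e)), s(e))   [R2 at 1]
4. f(q(s(e)), s(e))  →  f(s(e), s(e))   [R2 at 1]
5. f(s(e), s(e))  →  s(s(e))   [R3 at ε]

Reduce t₂ = q(q(s(s(q(q(q(q(e)))))))):
1. q(q(s(s(q(q(q(q(e))))))))  →  q(s(s(q(q(q(q(e)))))))   [R2 at ε]
2. q(s(s(q(q(q(q(e)))))))  →  s(s(q(q(q(q(e))))))   [R2 at ε]
3. s(s(q(q(q(q(e))))))  →  s(s(q(q(q(e)))))   [R2 at 1.1]
4. s(s(q(q(q(e)))))  →  s(s(q(q(e))))   [R2 at 1.1]
5. s(s(q(q(e))))  →  s(s(q(e)))   [R2 at 1.1]
6. s(s(q(e)))  →  s(s(e))   [R2 at 1.1]

yes — NF(t₁) = s(s(e)), NF(t₂) = s(s(e))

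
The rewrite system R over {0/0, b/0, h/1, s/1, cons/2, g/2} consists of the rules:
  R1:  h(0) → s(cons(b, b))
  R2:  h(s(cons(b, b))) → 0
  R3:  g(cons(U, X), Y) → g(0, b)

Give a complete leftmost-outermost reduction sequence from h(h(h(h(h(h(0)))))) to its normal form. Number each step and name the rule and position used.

0

1. h(h(h(h(h(h(0))))))  →  h(h(h(h(h(s(cons(b, b)))))))   [R1 at 1.1.1.1.1]
2. h(h(h(h(h(s(cons(b, b)))))))  →  h(h(h(h(0))))   [R2 at 1.1.1.1]
3. h(h(h(h(0))))  →  h(h(h(s(cons(b, b)))))   [R1 at 1.1.1]
4. h(h(h(s(cons(b, b)))))  →  h(h(0))   [R2 at 1.1]
5. h(h(0))  →  h(s(cons(b, b)))   [R1 at 1]
6. h(s(cons(b, b)))  →  0   [R2 at ε]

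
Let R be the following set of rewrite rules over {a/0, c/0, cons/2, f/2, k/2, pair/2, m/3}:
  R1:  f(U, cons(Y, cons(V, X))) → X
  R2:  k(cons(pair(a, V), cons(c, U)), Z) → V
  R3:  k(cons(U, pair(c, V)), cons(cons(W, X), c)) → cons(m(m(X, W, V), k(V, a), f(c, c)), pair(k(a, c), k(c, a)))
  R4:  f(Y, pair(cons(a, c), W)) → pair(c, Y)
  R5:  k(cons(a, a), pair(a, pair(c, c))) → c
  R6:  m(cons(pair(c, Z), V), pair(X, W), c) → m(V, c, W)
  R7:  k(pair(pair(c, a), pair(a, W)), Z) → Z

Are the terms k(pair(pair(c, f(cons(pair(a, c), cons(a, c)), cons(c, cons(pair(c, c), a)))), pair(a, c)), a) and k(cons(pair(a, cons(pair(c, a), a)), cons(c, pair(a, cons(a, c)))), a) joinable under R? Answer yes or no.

Reduce t₁ = k(pair(pair(c, f(cons(pair(a, c), cons(a, c)), cons(c, cons(pair(c, c), a)))), pair(a, c)), a):
1. k(pair(pair(c, f(cons(pair(a, c), cons(a, c)), cons(c, cons(pair(c, c), a)))), pair(a, c)), a)  →  k(pair(pair(c, a), pair(a, c)), a)   [R1 at 1.1.2]
2. k(pair(pair(c, a), pair(a, c)), a)  →  a   [R7 at ε]

Reduce t₂ = k(cons(pair(a, cons(pair(c, a), a)), cons(c, pair(a, cons(a, c)))), a):
1. k(cons(pair(a, cons(pair(c, a), a)), cons(c, pair(a, cons(a, c)))), a)  →  cons(pair(c, a), a)   [R2 at ε]

no — NF(t₁) = a, NF(t₂) = cons(pair(c, a), a)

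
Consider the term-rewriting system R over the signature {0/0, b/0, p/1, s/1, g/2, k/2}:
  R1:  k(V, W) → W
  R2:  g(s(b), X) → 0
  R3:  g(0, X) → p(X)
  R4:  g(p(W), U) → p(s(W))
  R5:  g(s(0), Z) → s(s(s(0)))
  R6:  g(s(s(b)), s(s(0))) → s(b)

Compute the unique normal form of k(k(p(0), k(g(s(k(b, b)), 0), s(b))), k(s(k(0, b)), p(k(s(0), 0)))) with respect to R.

1. k(k(p(0), k(g(s(k(b, b)), 0), s(b))), k(s(k(0, b)), p(k(s(0), 0))))  →  k(s(k(0, b)), p(k(s(0), 0)))   [R1 at ε]
2. k(s(k(0, b)), p(k(s(0), 0)))  →  p(k(s(0), 0))   [R1 at ε]
3. p(k(s(0), 0))  →  p(0)   [R1 at 1]

p(0)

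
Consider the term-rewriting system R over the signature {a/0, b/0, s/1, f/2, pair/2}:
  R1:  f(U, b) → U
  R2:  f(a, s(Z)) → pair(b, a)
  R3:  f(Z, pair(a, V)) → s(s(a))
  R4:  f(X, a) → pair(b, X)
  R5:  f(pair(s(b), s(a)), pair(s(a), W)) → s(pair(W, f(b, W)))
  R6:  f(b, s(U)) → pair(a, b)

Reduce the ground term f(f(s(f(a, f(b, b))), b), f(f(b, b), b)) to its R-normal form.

s(a)

1. f(f(s(f(a, f(b, b))), b), f(f(b, b), b))  →  f(s(f(a, f(b, b))), f(f(b, b), b))   [R1 at 1]
2. f(s(f(a, f(b, b))), f(f(b, b), b))  →  f(s(f(a, b)), f(f(b, b), b))   [R1 at 1.1.2]
3. f(s(f(a, b)), f(f(b, b), b))  →  f(s(a), f(f(b, b), b))   [R1 at 1.1]
4. f(s(a), f(f(b, b), b))  →  f(s(a), f(b, b))   [R1 at 2]
5. f(s(a), f(b, b))  →  f(s(a), b)   [R1 at 2]
6. f(s(a), b)  →  s(a)   [R1 at ε]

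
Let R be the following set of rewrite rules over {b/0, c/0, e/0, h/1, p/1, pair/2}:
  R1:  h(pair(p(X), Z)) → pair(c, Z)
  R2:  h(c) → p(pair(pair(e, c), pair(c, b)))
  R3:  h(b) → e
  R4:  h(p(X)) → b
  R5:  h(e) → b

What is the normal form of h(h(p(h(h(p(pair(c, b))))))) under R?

1. h(h(p(h(h(p(pair(c, b)))))))  →  h(b)   [R4 at 1]
2. h(b)  →  e   [R3 at ε]

e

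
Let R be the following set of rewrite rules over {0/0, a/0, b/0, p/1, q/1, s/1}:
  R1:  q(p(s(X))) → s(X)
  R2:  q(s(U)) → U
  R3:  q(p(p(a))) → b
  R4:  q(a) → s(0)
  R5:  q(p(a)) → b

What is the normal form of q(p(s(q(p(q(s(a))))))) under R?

1. q(p(s(q(p(q(s(a)))))))  →  s(q(p(q(s(a)))))   [R1 at ε]
2. s(q(p(q(s(a)))))  →  s(q(p(a)))   [R2 at 1.1.1]
3. s(q(p(a)))  →  s(b)   [R5 at 1]

s(b)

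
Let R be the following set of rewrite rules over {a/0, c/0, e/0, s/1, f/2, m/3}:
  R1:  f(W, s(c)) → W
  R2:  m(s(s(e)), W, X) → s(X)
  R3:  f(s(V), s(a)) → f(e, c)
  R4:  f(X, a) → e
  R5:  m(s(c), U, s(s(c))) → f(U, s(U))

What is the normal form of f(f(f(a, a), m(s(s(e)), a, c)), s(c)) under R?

e

1. f(f(f(a, a), m(s(s(e)), a, c)), s(c))  →  f(f(a, a), m(s(s(e)), a, c))   [R1 at ε]
2. f(f(a, a), m(s(s(e)), a, c))  →  f(e, m(s(s(e)), a, c))   [R4 at 1]
3. f(e, m(s(s(e)), a, c))  →  f(e, s(c))   [R2 at 2]
4. f(e, s(c))  →  e   [R1 at ε]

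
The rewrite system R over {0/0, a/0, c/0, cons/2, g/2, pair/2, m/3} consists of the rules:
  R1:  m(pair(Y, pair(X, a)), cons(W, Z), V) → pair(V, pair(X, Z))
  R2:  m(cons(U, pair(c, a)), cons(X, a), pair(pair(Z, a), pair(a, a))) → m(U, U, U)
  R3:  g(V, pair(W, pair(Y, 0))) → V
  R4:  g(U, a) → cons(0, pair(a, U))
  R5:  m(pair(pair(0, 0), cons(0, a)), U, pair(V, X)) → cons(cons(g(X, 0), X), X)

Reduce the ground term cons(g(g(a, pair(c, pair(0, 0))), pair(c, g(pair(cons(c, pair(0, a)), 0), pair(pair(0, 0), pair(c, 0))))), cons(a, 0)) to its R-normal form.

cons(a, cons(a, 0))

1. cons(g(g(a, pair(c, pair(0, 0))), pair(c, g(pair(cons(c, pair(0, a)), 0), pair(pair(0, 0), pair(c, 0))))), cons(a, 0))  →  cons(g(a, pair(c, g(pair(cons(c, pair(0, a)), 0), pair(pair(0, 0), pair(c, 0))))), cons(a, 0))   [R3 at 1.1]
2. cons(g(a, pair(c, g(pair(cons(c, pair(0, a)), 0), pair(pair(0, 0), pair(c, 0))))), cons(a, 0))  →  cons(g(a, pair(c, pair(cons(c, pair(0, a)), 0))), cons(a, 0))   [R3 at 1.2.2]
3. cons(g(a, pair(c, pair(cons(c, pair(0, a)), 0))), cons(a, 0))  →  cons(a, cons(a, 0))   [R3 at 1]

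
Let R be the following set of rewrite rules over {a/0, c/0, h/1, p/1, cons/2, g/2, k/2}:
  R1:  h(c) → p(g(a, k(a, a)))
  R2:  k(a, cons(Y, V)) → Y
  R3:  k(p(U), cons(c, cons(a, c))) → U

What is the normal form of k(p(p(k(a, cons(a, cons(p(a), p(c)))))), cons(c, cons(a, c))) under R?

1. k(p(p(k(a, cons(a, cons(p(a), p(c)))))), cons(c, cons(a, c)))  →  p(k(a, cons(a, cons(p(a), p(c)))))   [R3 at ε]
2. p(k(a, cons(a, cons(p(a), p(c)))))  →  p(a)   [R2 at 1]

p(a)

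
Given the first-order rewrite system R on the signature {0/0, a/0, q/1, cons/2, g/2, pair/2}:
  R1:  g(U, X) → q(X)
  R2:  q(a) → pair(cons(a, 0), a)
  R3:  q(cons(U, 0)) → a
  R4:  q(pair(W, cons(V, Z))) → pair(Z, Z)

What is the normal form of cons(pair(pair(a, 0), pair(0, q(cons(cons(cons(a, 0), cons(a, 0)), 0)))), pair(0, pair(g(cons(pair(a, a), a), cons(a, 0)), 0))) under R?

cons(pair(pair(a, 0), pair(0, a)), pair(0, pair(a, 0)))

1. cons(pair(pair(a, 0), pair(0, q(cons(cons(cons(a, 0), cons(a, 0)), 0)))), pair(0, pair(g(cons(pair(a, a), a), cons(a, 0)), 0)))  →  cons(pair(pair(a, 0), pair(0, a)), pair(0, pair(g(cons(pair(a, a), a), cons(a, 0)), 0)))   [R3 at 1.2.2]
2. cons(pair(pair(a, 0), pair(0, a)), pair(0, pair(g(cons(pair(a, a), a), cons(a, 0)), 0)))  →  cons(pair(pair(a, 0), pair(0, a)), pair(0, pair(q(cons(a, 0)), 0)))   [R1 at 2.2.1]
3. cons(pair(pair(a, 0), pair(0, a)), pair(0, pair(q(cons(a, 0)), 0)))  →  cons(pair(pair(a, 0), pair(0, a)), pair(0, pair(a, 0)))   [R3 at 2.2.1]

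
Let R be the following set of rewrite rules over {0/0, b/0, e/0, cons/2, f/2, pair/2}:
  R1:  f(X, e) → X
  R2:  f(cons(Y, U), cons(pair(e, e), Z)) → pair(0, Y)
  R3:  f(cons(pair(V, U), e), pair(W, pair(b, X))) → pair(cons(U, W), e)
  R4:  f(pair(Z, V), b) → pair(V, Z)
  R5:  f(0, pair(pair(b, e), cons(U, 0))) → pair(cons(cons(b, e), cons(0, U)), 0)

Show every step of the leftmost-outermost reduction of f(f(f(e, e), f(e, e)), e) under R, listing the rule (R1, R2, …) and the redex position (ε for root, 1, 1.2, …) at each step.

e

1. f(f(f(e, e), f(e, e)), e)  →  f(f(e, e), f(e, e))   [R1 at ε]
2. f(f(e, e), f(e, e))  →  f(e, f(e, e))   [R1 at 1]
3. f(e, f(e, e))  →  f(e, e)   [R1 at 2]
4. f(e, e)  →  e   [R1 at ε]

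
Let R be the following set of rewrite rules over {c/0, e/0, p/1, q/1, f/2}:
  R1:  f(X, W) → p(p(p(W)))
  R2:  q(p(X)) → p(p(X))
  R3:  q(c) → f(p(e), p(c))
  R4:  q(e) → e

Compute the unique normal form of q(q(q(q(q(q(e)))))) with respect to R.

e

1. q(q(q(q(q(q(e))))))  →  q(q(q(q(q(e)))))   [R4 at 1.1.1.1.1]
2. q(q(q(q(q(e)))))  →  q(q(q(q(e))))   [R4 at 1.1.1.1]
3. q(q(q(q(e))))  →  q(q(q(e)))   [R4 at 1.1.1]
4. q(q(q(e)))  →  q(q(e))   [R4 at 1.1]
5. q(q(e))  →  q(e)   [R4 at 1]
6. q(e)  →  e   [R4 at ε]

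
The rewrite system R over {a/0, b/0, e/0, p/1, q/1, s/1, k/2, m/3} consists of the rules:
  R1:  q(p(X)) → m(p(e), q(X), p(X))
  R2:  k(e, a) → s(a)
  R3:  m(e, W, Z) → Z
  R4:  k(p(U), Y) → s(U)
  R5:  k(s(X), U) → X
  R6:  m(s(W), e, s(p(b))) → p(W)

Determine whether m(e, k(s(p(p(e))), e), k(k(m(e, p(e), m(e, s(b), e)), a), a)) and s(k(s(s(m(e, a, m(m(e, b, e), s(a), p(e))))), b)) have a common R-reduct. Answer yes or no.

Reduce t₁ = m(e, k(s(p(p(e))), e), k(k(m(e, p(e), m(e, s(b), e)), a), a)):
1. m(e, k(s(p(p(e))), e), k(k(m(e, p(e), m(e, s(b), e)), a), a))  →  k(k(m(e, p(e), m(e, s(b), e)), a), a)   [R3 at ε]
2. k(k(m(e, p(e), m(e, s(b), e)), a), a)  →  k(k(m(e, s(b), e), a), a)   [R3 at 1.1]
3. k(k(m(e, s(b), e), a), a)  →  k(k(e, a), a)   [R3 at 1.1]
4. k(k(e, a), a)  →  k(s(a), a)   [R2 at 1]
5. k(s(a), a)  →  a   [R5 at ε]

Reduce t₂ = s(k(s(s(m(e, a, m(m(e, b, e), s(a), p(e))))), b)):
1. s(k(s(s(m(e, a, m(m(e, b, e), s(a), p(e))))), b))  →  s(s(m(e, a, m(m(e, b, e), s(a), p(e)))))   [R5 at 1]
2. s(s(m(e, a, m(m(e, b, e), s(a), p(e)))))  →  s(s(m(m(e, b, e), s(a), p(e))))   [R3 at 1.1]
3. s(s(m(m(e, b, e), s(a), p(e))))  →  s(s(m(e, s(a), p(e))))   [R3 at 1.1.1]
4. s(s(m(e, s(a), p(e))))  →  s(s(p(e)))   [R3 at 1.1]

no — NF(t₁) = a, NF(t₂) = s(s(p(e)))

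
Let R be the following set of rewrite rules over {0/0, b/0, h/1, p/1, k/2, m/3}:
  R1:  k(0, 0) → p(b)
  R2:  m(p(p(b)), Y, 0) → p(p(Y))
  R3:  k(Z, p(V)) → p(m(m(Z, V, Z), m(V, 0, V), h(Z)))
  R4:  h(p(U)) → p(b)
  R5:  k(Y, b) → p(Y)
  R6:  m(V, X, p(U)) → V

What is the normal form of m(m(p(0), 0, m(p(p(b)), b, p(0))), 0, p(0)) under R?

1. m(m(p(0), 0, m(p(p(b)), b, p(0))), 0, p(0))  →  m(p(0), 0, m(p(p(b)), b, p(0)))   [R6 at ε]
2. m(p(0), 0, m(p(p(b)), b, p(0)))  →  m(p(0), 0, p(p(b)))   [R6 at 3]
3. m(p(0), 0, p(p(b)))  →  p(0)   [R6 at ε]

p(0)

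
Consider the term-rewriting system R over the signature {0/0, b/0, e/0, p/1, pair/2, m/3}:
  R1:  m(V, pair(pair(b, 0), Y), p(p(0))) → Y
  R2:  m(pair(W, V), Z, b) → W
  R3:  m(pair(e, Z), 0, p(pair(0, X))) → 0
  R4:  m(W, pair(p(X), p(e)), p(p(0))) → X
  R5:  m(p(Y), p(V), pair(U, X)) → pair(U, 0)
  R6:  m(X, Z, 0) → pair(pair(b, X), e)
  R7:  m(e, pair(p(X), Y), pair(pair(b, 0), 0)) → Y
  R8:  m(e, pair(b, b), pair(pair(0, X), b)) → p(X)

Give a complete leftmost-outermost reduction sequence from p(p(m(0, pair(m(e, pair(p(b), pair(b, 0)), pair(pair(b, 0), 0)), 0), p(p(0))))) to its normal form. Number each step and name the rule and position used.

p(p(0))

1. p(p(m(0, pair(m(e, pair(p(b), pair(b, 0)), pair(pair(b, 0), 0)), 0), p(p(0)))))  →  p(p(m(0, pair(pair(b, 0), 0), p(p(0)))))   [R7 at 1.1.2.1]
2. p(p(m(0, pair(pair(b, 0), 0), p(p(0)))))  →  p(p(0))   [R1 at 1.1]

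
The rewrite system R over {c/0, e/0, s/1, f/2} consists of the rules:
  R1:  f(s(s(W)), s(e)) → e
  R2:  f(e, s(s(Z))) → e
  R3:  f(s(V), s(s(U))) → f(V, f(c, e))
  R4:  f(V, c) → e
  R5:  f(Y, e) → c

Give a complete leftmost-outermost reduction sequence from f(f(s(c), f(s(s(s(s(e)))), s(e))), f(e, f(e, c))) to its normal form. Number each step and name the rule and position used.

e

1. f(f(s(c), f(s(s(s(s(e)))), s(e))), f(e, f(e, c)))  →  f(f(s(c), e), f(e, f(e, c)))   [R1 at 1.2]
2. f(f(s(c), e), f(e, f(e, c)))  →  f(c, f(e, f(e, c)))   [R5 at 1]
3. f(c, f(e, f(e, c)))  →  f(c, f(e, e))   [R4 at 2.2]
4. f(c, f(e, e))  →  f(c, c)   [R5 at 2]
5. f(c, c)  →  e   [R4 at ε]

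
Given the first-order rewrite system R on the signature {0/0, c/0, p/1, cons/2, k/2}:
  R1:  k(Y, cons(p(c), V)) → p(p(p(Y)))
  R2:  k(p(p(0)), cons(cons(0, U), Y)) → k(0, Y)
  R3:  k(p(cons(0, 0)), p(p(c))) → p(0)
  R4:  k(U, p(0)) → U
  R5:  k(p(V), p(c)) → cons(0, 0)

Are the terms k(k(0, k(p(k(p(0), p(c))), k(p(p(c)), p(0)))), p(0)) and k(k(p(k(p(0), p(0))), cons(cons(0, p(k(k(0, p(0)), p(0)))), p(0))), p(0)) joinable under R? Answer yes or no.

yes — NF(t₁) = 0, NF(t₂) = 0

Reduce t₁ = k(k(0, k(p(k(p(0), p(c))), k(p(p(c)), p(0)))), p(0)):
1. k(k(0, k(p(k(p(0), p(c))), k(p(p(c)), p(0)))), p(0))  →  k(0, k(p(k(p(0), p(c))), k(p(p(c)), p(0))))   [R4 at ε]
2. k(0, k(p(k(p(0), p(c))), k(p(p(c)), p(0))))  →  k(0, k(p(cons(0, 0)), k(p(p(c)), p(0))))   [R5 at 2.1.1]
3. k(0, k(p(cons(0, 0)), k(p(p(c)), p(0))))  →  k(0, k(p(cons(0, 0)), p(p(c))))   [R4 at 2.2]
4. k(0, k(p(cons(0, 0)), p(p(c))))  →  k(0, p(0))   [R3 at 2]
5. k(0, p(0))  →  0   [R4 at ε]

Reduce t₂ = k(k(p(k(p(0), p(0))), cons(cons(0, p(k(k(0, p(0)), p(0)))), p(0))), p(0)):
1. k(k(p(k(p(0), p(0))), cons(cons(0, p(k(k(0, p(0)), p(0)))), p(0))), p(0))  →  k(p(k(p(0), p(0))), cons(cons(0, p(k(k(0, p(0)), p(0)))), p(0)))   [R4 at ε]
2. k(p(k(p(0), p(0))), cons(cons(0, p(k(k(0, p(0)), p(0)))), p(0)))  →  k(p(p(0)), cons(cons(0, p(k(k(0, p(0)), p(0)))), p(0)))   [R4 at 1.1]
3. k(p(p(0)), cons(cons(0, p(k(k(0, p(0)), p(0)))), p(0)))  →  k(0, p(0))   [R2 at ε]
4. k(0, p(0))  →  0   [R4 at ε]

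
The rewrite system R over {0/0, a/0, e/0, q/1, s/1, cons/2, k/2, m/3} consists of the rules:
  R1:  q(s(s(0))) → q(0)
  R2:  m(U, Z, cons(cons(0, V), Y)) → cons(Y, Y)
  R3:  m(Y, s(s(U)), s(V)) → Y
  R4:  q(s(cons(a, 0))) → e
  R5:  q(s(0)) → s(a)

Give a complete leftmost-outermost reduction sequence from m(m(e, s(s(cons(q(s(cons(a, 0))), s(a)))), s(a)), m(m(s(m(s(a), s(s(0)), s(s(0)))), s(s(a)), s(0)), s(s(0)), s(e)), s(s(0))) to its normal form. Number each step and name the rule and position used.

1. m(m(e, s(s(cons(q(s(cons(a, 0))), s(a)))), s(a)), m(m(s(m(s(a), s(s(0)), s(s(0)))), s(s(a)), s(0)), s(s(0)), s(e)), s(s(0)))  →  m(e, m(m(s(m(s(a), s(s(0)), s(s(0)))), s(s(a)), s(0)), s(s(0)), s(e)), s(s(0)))   [R3 at 1]
2. m(e, m(m(s(m(s(a), s(s(0)), s(s(0)))), s(s(a)), s(0)), s(s(0)), s(e)), s(s(0)))  →  m(e, m(s(m(s(a), s(s(0)), s(s(0)))), s(s(a)), s(0)), s(s(0)))   [R3 at 2]
3. m(e, m(s(m(s(a), s(s(0)), s(s(0)))), s(s(a)), s(0)), s(s(0)))  →  m(e, s(m(s(a), s(s(0)), s(s(0)))), s(s(0)))   [R3 at 2]
4. m(e, s(m(s(a), s(s(0)), s(s(0)))), s(s(0)))  →  m(e, s(s(a)), s(s(0)))   [R3 at 2.1]
5. m(e, s(s(a)), s(s(0)))  →  e   [R3 at ε]

e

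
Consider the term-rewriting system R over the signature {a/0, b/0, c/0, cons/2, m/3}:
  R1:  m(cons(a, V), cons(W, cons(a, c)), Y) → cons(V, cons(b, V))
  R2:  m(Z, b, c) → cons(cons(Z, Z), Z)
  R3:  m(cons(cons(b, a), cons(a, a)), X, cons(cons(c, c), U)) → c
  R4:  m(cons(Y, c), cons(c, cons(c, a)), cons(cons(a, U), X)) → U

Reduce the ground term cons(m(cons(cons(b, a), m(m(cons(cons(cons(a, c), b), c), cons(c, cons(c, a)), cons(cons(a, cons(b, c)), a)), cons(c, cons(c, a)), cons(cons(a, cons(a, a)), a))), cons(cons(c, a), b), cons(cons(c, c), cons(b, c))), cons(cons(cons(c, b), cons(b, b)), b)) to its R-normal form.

cons(c, cons(cons(cons(c, b), cons(b, b)), b))

1. cons(m(cons(cons(b, a), m(m(cons(cons(cons(a, c), b), c), cons(c, cons(c, a)), cons(cons(a, cons(b, c)), a)), cons(c, cons(c, a)), cons(cons(a, cons(a, a)), a))), cons(cons(c, a), b), cons(cons(c, c), cons(b, c))), cons(cons(cons(c, b), cons(b, b)), b))  →  cons(m(cons(cons(b, a), m(cons(b, c), cons(c, cons(c, a)), cons(cons(a, cons(a, a)), a))), cons(cons(c, a), b), cons(cons(c, c), cons(b, c))), cons(cons(cons(c, b), cons(b, b)), b))   [R4 at 1.1.2.1]
2. cons(m(cons(cons(b, a), m(cons(b, c), cons(c, cons(c, a)), cons(cons(a, cons(a, a)), a))), cons(cons(c, a), b), cons(cons(c, c), cons(b, c))), cons(cons(cons(c, b), cons(b, b)), b))  →  cons(m(cons(cons(b, a), cons(a, a)), cons(cons(c, a), b), cons(cons(c, c), cons(b, c))), cons(cons(cons(c, b), cons(b, b)), b))   [R4 at 1.1.2]
3. cons(m(cons(cons(b, a), cons(a, a)), cons(cons(c, a), b), cons(cons(c, c), cons(b, c))), cons(cons(cons(c, b), cons(b, b)), b))  →  cons(c, cons(cons(cons(c, b), cons(b, b)), b))   [R3 at 1]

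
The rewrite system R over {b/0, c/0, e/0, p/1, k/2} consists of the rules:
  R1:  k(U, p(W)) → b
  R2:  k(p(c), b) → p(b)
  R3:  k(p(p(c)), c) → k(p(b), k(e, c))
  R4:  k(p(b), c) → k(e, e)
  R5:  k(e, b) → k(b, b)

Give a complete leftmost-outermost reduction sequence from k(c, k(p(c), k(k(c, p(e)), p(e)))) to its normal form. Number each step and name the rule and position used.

b

1. k(c, k(p(c), k(k(c, p(e)), p(e))))  →  k(c, k(p(c), b))   [R1 at 2.2]
2. k(c, k(p(c), b))  →  k(c, p(b))   [R2 at 2]
3. k(c, p(b))  →  b   [R1 at ε]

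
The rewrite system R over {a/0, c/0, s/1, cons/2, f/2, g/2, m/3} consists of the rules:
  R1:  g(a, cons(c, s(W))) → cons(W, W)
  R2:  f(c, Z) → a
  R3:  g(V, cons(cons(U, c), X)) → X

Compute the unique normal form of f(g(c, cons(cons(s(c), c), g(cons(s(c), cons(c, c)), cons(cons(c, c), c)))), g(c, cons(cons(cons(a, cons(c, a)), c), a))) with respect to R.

1. f(g(c, cons(cons(s(c), c), g(cons(s(c), cons(c, c)), cons(cons(c, c), c)))), g(c, cons(cons(cons(a, cons(c, a)), c), a)))  →  f(g(cons(s(c), cons(c, c)), cons(cons(c, c), c)), g(c, cons(cons(cons(a, cons(c, a)), c), a)))   [R3 at 1]
2. f(g(cons(s(c), cons(c, c)), cons(cons(c, c), c)), g(c, cons(cons(cons(a, cons(c, a)), c), a)))  →  f(c, g(c, cons(cons(cons(a, cons(c, a)), c), a)))   [R3 at 1]
3. f(c, g(c, cons(cons(cons(a, cons(c, a)), c), a)))  →  a   [R2 at ε]

a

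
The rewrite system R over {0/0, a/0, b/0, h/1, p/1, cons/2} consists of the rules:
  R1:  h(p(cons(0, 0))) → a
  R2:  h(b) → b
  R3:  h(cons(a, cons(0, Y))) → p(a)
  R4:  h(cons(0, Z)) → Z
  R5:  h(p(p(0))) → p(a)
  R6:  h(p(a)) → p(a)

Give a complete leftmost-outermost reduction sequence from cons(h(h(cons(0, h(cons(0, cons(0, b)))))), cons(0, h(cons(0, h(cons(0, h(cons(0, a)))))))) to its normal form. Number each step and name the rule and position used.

1. cons(h(h(cons(0, h(cons(0, cons(0, b)))))), cons(0, h(cons(0, h(cons(0, h(cons(0, a))))))))  →  cons(h(h(cons(0, cons(0, b)))), cons(0, h(cons(0, h(cons(0, h(cons(0, a))))))))   [R4 at 1.1]
2. cons(h(h(cons(0, cons(0, b)))), cons(0, h(cons(0, h(cons(0, h(cons(0, a))))))))  →  cons(h(cons(0, b)), cons(0, h(cons(0, h(cons(0, h(cons(0, a))))))))   [R4 at 1.1]
3. cons(h(cons(0, b)), cons(0, h(cons(0, h(cons(0, h(cons(0, a))))))))  →  cons(b, cons(0, h(cons(0, h(cons(0, h(cons(0, a))))))))   [R4 at 1]
4. cons(b, cons(0, h(cons(0, h(cons(0, h(cons(0, a))))))))  →  cons(b, cons(0, h(cons(0, h(cons(0, a))))))   [R4 at 2.2]
5. cons(b, cons(0, h(cons(0, h(cons(0, a))))))  →  cons(b, cons(0, h(cons(0, a))))   [R4 at 2.2]
6. cons(b, cons(0, h(cons(0, a))))  →  cons(b, cons(0, a))   [R4 at 2.2]

cons(b, cons(0, a))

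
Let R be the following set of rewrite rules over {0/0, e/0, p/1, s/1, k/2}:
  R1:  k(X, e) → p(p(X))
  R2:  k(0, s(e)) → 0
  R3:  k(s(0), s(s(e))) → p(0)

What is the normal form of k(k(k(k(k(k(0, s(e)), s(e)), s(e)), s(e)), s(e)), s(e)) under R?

1. k(k(k(k(k(k(0, s(e)), s(e)), s(e)), s(e)), s(e)), s(e))  →  k(k(k(k(k(0, s(e)), s(e)), s(e)), s(e)), s(e))   [R2 at 1.1.1.1.1]
2. k(k(k(k(k(0, s(e)), s(e)), s(e)), s(e)), s(e))  →  k(k(k(k(0, s(e)), s(e)), s(e)), s(e))   [R2 at 1.1.1.1]
3. k(k(k(k(0, s(e)), s(e)), s(e)), s(e))  →  k(k(k(0, s(e)), s(e)), s(e))   [R2 at 1.1.1]
4. k(k(k(0, s(e)), s(e)), s(e))  →  k(k(0, s(e)), s(e))   [R2 at 1.1]
5. k(k(0, s(e)), s(e))  →  k(0, s(e))   [R2 at 1]
6. k(0, s(e))  →  0   [R2 at ε]

0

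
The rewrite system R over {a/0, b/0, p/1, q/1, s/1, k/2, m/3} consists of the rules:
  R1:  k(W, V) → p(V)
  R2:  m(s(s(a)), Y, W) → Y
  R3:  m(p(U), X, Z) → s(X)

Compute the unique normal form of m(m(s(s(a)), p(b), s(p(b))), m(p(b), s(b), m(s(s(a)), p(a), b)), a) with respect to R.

1. m(m(s(s(a)), p(b), s(p(b))), m(p(b), s(b), m(s(s(a)), p(a), b)), a)  →  m(p(b), m(p(b), s(b), m(s(s(a)), p(a), b)), a)   [R2 at 1]
2. m(p(b), m(p(b), s(b), m(s(s(a)), p(a), b)), a)  →  s(m(p(b), s(b), m(s(s(a)), p(a), b)))   [R3 at ε]
3. s(m(p(b), s(b), m(s(s(a)), p(a), b)))  →  s(s(s(b)))   [R3 at 1]

s(s(s(b)))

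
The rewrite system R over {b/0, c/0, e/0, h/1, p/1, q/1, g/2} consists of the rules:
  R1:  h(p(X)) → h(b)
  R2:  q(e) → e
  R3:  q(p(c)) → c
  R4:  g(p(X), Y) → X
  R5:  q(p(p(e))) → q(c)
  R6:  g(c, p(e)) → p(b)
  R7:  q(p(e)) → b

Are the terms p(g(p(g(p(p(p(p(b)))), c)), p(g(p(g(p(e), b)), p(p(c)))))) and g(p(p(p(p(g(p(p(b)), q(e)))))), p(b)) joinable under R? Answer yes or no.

yes — NF(t₁) = p(p(p(p(b)))), NF(t₂) = p(p(p(p(b))))

Reduce t₁ = p(g(p(g(p(p(p(p(b)))), c)), p(g(p(g(p(e), b)), p(p(c)))))):
1. p(g(p(g(p(p(p(p(b)))), c)), p(g(p(g(p(e), b)), p(p(c))))))  →  p(g(p(p(p(p(b)))), c))   [R4 at 1]
2. p(g(p(p(p(p(b)))), c))  →  p(p(p(p(b))))   [R4 at 1]

Reduce t₂ = g(p(p(p(p(g(p(p(b)), q(e)))))), p(b)):
1. g(p(p(p(p(g(p(p(b)), q(e)))))), p(b))  →  p(p(p(g(p(p(b)), q(e)))))   [R4 at ε]
2. p(p(p(g(p(p(b)), q(e)))))  →  p(p(p(p(b))))   [R4 at 1.1.1]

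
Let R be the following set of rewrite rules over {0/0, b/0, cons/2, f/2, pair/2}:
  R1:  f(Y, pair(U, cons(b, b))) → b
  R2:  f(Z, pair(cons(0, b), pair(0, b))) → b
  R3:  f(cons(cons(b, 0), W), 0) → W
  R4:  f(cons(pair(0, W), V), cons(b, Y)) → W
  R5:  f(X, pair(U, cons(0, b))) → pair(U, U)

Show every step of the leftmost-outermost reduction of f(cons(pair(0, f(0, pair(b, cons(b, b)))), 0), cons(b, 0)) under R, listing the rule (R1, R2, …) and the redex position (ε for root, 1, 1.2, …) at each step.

1. f(cons(pair(0, f(0, pair(b, cons(b, b)))), 0), cons(b, 0))  →  f(0, pair(b, cons(b, b)))   [R4 at ε]
2. f(0, pair(b, cons(b, b)))  →  b   [R1 at ε]

b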